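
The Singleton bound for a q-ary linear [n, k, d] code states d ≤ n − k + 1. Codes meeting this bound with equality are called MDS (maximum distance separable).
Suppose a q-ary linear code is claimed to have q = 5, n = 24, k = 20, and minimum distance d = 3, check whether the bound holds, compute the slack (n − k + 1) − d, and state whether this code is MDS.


Singleton RHS = n − k + 1 = 5, slack = 2, bound satisfied, not MDS.

Singleton bound: d ≤ n − k + 1.
Here n = 24, k = 20, so n − k + 1 = 5.
Given d = 3, check d ≤ 5: YES.
Slack = (n − k + 1) − d = 2.
The code is NOT MDS (slack = 2 > 0).
Description: the claimed parameters are [24, 20, 3]_5; such a code would be non-MDS.


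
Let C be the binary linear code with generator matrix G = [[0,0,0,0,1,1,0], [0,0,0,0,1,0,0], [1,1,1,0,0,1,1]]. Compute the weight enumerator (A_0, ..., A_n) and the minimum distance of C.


Weight distribution: A_0 = 1, A_1 = 2, A_2 = 1, A_4 = 1, A_5 = 2, A_6 = 1. Minimum distance d = 1.

Enumerate all 2^3 = 8 messages m ∈ F_2^3.
For each, compute codeword c = mG in F_2^7, then tally its weight.
  m = 000 → c = 0000000, weight = 0.
  m = 100 → c = 0000110, weight = 2.
  m = 010 → c = 0000100, weight = 1.
  m = 110 → c = 0000010, weight = 1.
  m = 001 → c = 1110011, weight = 5.
  m = 101 → c = 1110101, weight = 5.
  m = 011 → c = 1110111, weight = 6.
  m = 111 → c = 1110001, weight = 4.
Tally weights:
  weight 0: 1 codewords.
  weight 1: 2 codewords.
  weight 2: 1 codewords.
  weight 4: 1 codewords.
  weight 5: 2 codewords.
  weight 6: 1 codewords.
Minimum distance d = smallest w > 0 with A_w > 0 = 1.
Sanity: Σ A_w = 8 = 2^3 = 8 ✓.


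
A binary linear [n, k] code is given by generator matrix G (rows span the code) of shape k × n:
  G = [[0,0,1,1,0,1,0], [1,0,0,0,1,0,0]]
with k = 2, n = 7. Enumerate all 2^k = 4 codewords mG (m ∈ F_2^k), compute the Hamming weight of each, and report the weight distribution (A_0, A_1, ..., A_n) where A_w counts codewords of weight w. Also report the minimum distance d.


Weight distribution: A_0 = 1, A_2 = 1, A_3 = 1, A_5 = 1. Minimum distance d = 2.

Enumerate all 2^2 = 4 messages m ∈ F_2^2.
For each, compute codeword c = mG in F_2^7, then tally its weight.
  m = 00 → c = 0000000, weight = 0.
  m = 10 → c = 0011010, weight = 3.
  m = 01 → c = 1000100, weight = 2.
  m = 11 → c = 1011110, weight = 5.
Tally weights:
  weight 0: 1 codewords.
  weight 2: 1 codewords.
  weight 3: 1 codewords.
  weight 5: 1 codewords.
Minimum distance d = smallest w > 0 with A_w > 0 = 2.
Sanity: Σ A_w = 4 = 2^2 = 4 ✓.


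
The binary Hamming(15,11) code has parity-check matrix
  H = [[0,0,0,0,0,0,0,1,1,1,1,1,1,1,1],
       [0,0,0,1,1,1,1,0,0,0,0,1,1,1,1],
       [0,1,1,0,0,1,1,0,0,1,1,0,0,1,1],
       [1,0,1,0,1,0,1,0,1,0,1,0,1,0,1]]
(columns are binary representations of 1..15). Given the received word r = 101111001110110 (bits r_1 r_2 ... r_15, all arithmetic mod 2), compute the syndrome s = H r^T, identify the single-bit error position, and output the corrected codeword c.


s = (1, 1, 1, 0)^T, error position = 14, corrected codeword c = 101111001110100

Compute s = H r^T mod 2 one row at a time:
  s_1 = 0 + 1 + 1 + 1 + 0 + 1 + 1 + 0 = 5 ≡ 1 (mod 2).
  s_2 = 1 + 1 + 1 + 0 + 0 + 1 + 1 + 0 = 5 ≡ 1 (mod 2).
  s_3 = 0 + 1 + 1 + 0 + 1 + 1 + 1 + 0 = 5 ≡ 1 (mod 2).
  s_4 = 1 + 1 + 1 + 0 + 1 + 1 + 1 + 0 = 6 ≡ 0 (mod 2).
s = (1, 1, 1, 0)^T — this equals column 14 of H (binary 1110), so error is at position 14.
Correct: flip bit 14 of r = 101111001110110 to get c = 101111001110100.


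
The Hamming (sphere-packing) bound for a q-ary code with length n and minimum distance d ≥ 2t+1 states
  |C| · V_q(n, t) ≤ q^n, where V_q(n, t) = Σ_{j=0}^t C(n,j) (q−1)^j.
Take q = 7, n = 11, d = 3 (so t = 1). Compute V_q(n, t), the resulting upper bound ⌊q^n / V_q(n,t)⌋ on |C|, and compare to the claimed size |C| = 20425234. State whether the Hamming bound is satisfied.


V_q(n, t) = 67, q^n = 1977326743, Hamming bound = 29512339, |C| = 20425234 ≤ bound (satisfied).

Step 1: Compute V_q(n, t) = Σ_{j=0}^1 C(n, j) (q−1)^j.
  j = 0: C(11,0)·(6)^0 = 1·1 = 1.
  j = 1: C(11,1)·(6)^1 = 11·6 = 66.
  V_q(n, t) = 1 + 66 = 67.
Step 2: q^n = 7^11 = 1977326743.
Step 3: Hamming bound ⌊q^n / V_q(n,t)⌋ = ⌊1977326743/67⌋ = 29512339.
Step 4: Compare |C| = 20425234 to 29512339: satisfied.
The claimed |C| lies below the Hamming bound.


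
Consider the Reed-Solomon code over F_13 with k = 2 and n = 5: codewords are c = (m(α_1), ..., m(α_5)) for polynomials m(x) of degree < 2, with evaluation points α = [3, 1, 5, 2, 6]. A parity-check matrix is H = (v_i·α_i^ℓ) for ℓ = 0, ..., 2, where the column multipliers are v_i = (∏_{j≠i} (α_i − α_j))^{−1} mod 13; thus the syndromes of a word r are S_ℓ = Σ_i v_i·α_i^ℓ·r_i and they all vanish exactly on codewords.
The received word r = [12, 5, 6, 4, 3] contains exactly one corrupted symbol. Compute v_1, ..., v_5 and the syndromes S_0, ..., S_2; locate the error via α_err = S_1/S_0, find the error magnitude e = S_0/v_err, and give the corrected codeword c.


S = (2, 4, 8), error at position 4, error magnitude e = 2, c = [12, 5, 6, 2, 3].

Step 1: column multipliers v_i = (∏_{j≠i}(α_i − α_j))^{−1} mod 13.
  i = 1 (α = 3): (3−1)(3−5)(3−2)(3−6) = 2·(−2)·1·(−3) = 12 ≡ 12, so v_1 = 12^{−1} = 12 (mod 13).
  i = 2 (α = 1): (1−3)(1−5)(1−2)(1−6) = (−2)·(−4)·(−1)·(−5) = 40 ≡ 1, so v_2 = 1^{−1} = 1 (mod 13).
  i = 3 (α = 5): (5−3)(5−1)(5−2)(5−6) = 2·4·3·(−1) = −24 ≡ 2, so v_3 = 2^{−1} = 7 (mod 13).
  i = 4 (α = 2): (2−3)(2−1)(2−5)(2−6) = (−1)·1·(−3)·(−4) = −12 ≡ 1, so v_4 = 1^{−1} = 1 (mod 13).
  i = 5 (α = 6): (6−3)(6−1)(6−5)(6−2) = 3·5·1·4 = 60 ≡ 8, so v_5 = 8^{−1} = 5 (mod 13).
  v = [12, 1, 7, 1, 5].
Step 2: syndromes of r = [12, 5, 6, 4, 3] (all sums mod 13).
  S_0 = Σ v_i r_i = 12·12 + 1·5 + 7·6 + 1·4 + 5·3 = 210 ≡ 2.
  S_1 = Σ v_i α_i r_i = 12·3·12 + 1·1·5 + 7·5·6 + 1·2·4 + 5·6·3 = 745 ≡ 4.
  α_i^2 mod 13 = [9, 1, 12, 4, 10].
  S_2 = Σ v_i α_i^2 r_i = 12·9·12 + 1·1·5 + 7·12·6 + 1·4·4 + 5·10·3 = 1971 ≡ 8.
  S = (2, 4, 8) ≠ 0, so r is not a codeword (an error is present).
Step 3: locate the error. For a single error e at position i, S_ℓ = v_i·e·α_i^ℓ, so α_err = S_1/S_0.
  S_0^{−1} = 2^{−1} = 7 (mod 13), so α_err = 4·7 = 28 ≡ 2 = α_4. Error position i = 4.
  Consistency check: S_2/S_1 = 8·10 = 80 ≡ 2 = α_err ✓ (single-error assumption holds).
Step 4: error magnitude e = S_0/v_4 = S_0·∏_{j≠4}(α_4 − α_j) = 2·1 = 2 ≡ 2 (mod 13).
Step 5: correct position 4: c_4 = r_4 − e = 4 − 2 ≡ 2 (mod 13). Hence c = [12, 5, 6, 2, 3].
  Check: interpolating c through the α_i gives m(x) = 8 + 10·x (degree < 2) with m(α_i) = c_i for every i, so c is indeed a codeword.


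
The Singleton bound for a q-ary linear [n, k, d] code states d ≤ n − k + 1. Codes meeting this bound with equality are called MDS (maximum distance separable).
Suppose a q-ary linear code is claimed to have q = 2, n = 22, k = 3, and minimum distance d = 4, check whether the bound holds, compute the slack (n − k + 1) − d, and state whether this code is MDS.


Singleton RHS = n − k + 1 = 20, slack = 16, bound satisfied, not MDS.

Singleton bound: d ≤ n − k + 1.
Here n = 22, k = 3, so n − k + 1 = 20.
Given d = 4, check d ≤ 20: YES.
Slack = (n − k + 1) − d = 16.
The code is NOT MDS (slack = 16 > 0).
Description: the claimed parameters are [22, 3, 4]_2; such a code would be non-MDS.


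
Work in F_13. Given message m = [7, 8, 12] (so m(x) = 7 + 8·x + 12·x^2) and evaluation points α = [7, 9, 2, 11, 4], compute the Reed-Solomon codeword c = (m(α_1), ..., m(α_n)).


c = [1, 11, 6, 0, 10]

Message polynomial: m(x) = 7 + 8·x + 12·x^2 (mod 13).
For each evaluation point α_i, compute m(α_i) mod 13:
  α_1 = 7: Horner steps 12 → 1 → 1, so m(7) = 1.
  α_2 = 9: Horner steps 12 → 12 → 11, so m(9) = 11.
  α_3 = 2: Horner steps 12 → 6 → 6, so m(2) = 6.
  α_4 = 11: Horner steps 12 → 10 → 0, so m(11) = 0.
  α_5 = 4: Horner steps 12 → 4 → 10, so m(4) = 10.
Codeword c = [1, 11, 6, 0, 10] ∈ F_13^5.


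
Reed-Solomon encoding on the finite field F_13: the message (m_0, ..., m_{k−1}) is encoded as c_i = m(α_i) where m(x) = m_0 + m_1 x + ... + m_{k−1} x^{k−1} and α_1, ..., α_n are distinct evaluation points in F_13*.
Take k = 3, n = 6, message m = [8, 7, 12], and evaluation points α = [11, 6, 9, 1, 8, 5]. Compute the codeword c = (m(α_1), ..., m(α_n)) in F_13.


c = [3, 1, 3, 1, 0, 5]

Message polynomial: m(x) = 8 + 7·x + 12·x^2 (mod 13).
For each evaluation point α_i, compute m(α_i) mod 13:
  α_1 = 11: Horner steps 12 → 9 → 3, so m(11) = 3.
  α_2 = 6: Horner steps 12 → 1 → 1, so m(6) = 1.
  α_3 = 9: Horner steps 12 → 11 → 3, so m(9) = 3.
  α_4 = 1: Horner steps 12 → 6 → 1, so m(1) = 1.
  α_5 = 8: Horner steps 12 → 12 → 0, so m(8) = 0.
  α_6 = 5: Horner steps 12 → 2 → 5, so m(5) = 5.
Codeword c = [3, 1, 3, 1, 0, 5] ∈ F_13^6.


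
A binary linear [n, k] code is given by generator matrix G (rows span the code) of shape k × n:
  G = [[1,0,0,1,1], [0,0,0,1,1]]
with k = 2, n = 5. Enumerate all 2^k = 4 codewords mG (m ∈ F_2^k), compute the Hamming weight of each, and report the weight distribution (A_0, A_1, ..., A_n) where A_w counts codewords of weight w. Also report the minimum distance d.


Weight distribution: A_0 = 1, A_1 = 1, A_2 = 1, A_3 = 1. Minimum distance d = 1.

Enumerate all 2^2 = 4 messages m ∈ F_2^2.
For each, compute codeword c = mG in F_2^5, then tally its weight.
  m = 00 → c = 00000, weight = 0.
  m = 10 → c = 10011, weight = 3.
  m = 01 → c = 00011, weight = 2.
  m = 11 → c = 10000, weight = 1.
Tally weights:
  weight 0: 1 codewords.
  weight 1: 1 codewords.
  weight 2: 1 codewords.
  weight 3: 1 codewords.
Minimum distance d = smallest w > 0 with A_w > 0 = 1.
Sanity: Σ A_w = 4 = 2^2 = 4 ✓.


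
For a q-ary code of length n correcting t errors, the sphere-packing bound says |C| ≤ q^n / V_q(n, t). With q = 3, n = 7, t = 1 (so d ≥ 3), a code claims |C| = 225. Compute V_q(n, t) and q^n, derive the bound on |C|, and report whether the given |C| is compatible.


V_q(n, t) = 15, q^n = 2187, Hamming bound = 145, |C| = 225 > bound (violated).

Step 1: Compute V_q(n, t) = Σ_{j=0}^1 C(n, j) (q−1)^j.
  j = 0: C(7,0)·(2)^0 = 1·1 = 1.
  j = 1: C(7,1)·(2)^1 = 7·2 = 14.
  V_q(n, t) = 1 + 14 = 15.
Step 2: q^n = 3^7 = 2187.
Step 3: Hamming bound ⌊q^n / V_q(n,t)⌋ = ⌊2187/15⌋ = 145.
Step 4: Compare |C| = 225 to 145: violated.
The claimed |C| lies above the Hamming bound, so no 3-ary code of length 7 with d ≥ 3 can have 225 codewords.


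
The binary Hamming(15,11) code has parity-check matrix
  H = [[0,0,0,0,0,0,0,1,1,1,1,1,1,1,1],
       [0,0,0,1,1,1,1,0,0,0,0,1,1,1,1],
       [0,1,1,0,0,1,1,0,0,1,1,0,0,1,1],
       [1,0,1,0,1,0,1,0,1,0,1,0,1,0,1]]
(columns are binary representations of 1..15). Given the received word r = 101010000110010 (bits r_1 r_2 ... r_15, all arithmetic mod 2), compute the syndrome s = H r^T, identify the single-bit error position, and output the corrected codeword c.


s = (1, 0, 0, 0)^T, error position = 8, corrected codeword c = 101010010110010

Compute s = H r^T mod 2 one row at a time:
  s_1 = 0 + 0 + 1 + 1 + 0 + 0 + 1 + 0 = 3 ≡ 1 (mod 2).
  s_2 = 0 + 1 + 0 + 0 + 0 + 0 + 1 + 0 = 2 ≡ 0 (mod 2).
  s_3 = 0 + 1 + 0 + 0 + 1 + 1 + 1 + 0 = 4 ≡ 0 (mod 2).
  s_4 = 1 + 1 + 1 + 0 + 0 + 1 + 0 + 0 = 4 ≡ 0 (mod 2).
s = (1, 0, 0, 0)^T — this equals column 8 of H (binary 1000), so error is at position 8.
Correct: flip bit 8 of r = 101010000110010 to get c = 101010010110010.


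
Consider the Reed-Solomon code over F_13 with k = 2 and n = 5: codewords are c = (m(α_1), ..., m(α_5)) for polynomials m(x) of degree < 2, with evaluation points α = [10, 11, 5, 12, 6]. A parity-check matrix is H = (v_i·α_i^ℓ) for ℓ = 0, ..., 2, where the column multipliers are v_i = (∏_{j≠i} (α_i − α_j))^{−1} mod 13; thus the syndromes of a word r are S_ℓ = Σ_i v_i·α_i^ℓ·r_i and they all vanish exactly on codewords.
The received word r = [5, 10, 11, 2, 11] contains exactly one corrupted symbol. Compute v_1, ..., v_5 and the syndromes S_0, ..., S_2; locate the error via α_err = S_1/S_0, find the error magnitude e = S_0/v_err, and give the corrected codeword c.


S = (9, 6, 4), error at position 3, error magnitude e = 5, c = [5, 10, 6, 2, 11].

Step 1: column multipliers v_i = (∏_{j≠i}(α_i − α_j))^{−1} mod 13.
  i = 1 (α = 10): (10−11)(10−5)(10−12)(10−6) = (−1)·5·(−2)·4 = 40 ≡ 1, so v_1 = 1^{−1} = 1 (mod 13).
  i = 2 (α = 11): (11−10)(11−5)(11−12)(11−6) = 1·6·(−1)·5 = −30 ≡ 9, so v_2 = 9^{−1} = 3 (mod 13).
  i = 3 (α = 5): (5−10)(5−11)(5−12)(5−6) = (−5)·(−6)·(−7)·(−1) = 210 ≡ 2, so v_3 = 2^{−1} = 7 (mod 13).
  i = 4 (α = 12): (12−10)(12−11)(12−5)(12−6) = 2·1·7·6 = 84 ≡ 6, so v_4 = 6^{−1} = 11 (mod 13).
  i = 5 (α = 6): (6−10)(6−11)(6−5)(6−12) = (−4)·(−5)·1·(−6) = −120 ≡ 10, so v_5 = 10^{−1} = 4 (mod 13).
  v = [1, 3, 7, 11, 4].
Step 2: syndromes of r = [5, 10, 11, 2, 11] (all sums mod 13).
  S_0 = Σ v_i r_i = 1·5 + 3·10 + 7·11 + 11·2 + 4·11 = 178 ≡ 9.
  S_1 = Σ v_i α_i r_i = 1·10·5 + 3·11·10 + 7·5·11 + 11·12·2 + 4·6·11 = 1293 ≡ 6.
  α_i^2 mod 13 = [9, 4, 12, 1, 10].
  S_2 = Σ v_i α_i^2 r_i = 1·9·5 + 3·4·10 + 7·12·11 + 11·1·2 + 4·10·11 = 1551 ≡ 4.
  S = (9, 6, 4) ≠ 0, so r is not a codeword (an error is present).
Step 3: locate the error. For a single error e at position i, S_ℓ = v_i·e·α_i^ℓ, so α_err = S_1/S_0.
  S_0^{−1} = 9^{−1} = 3 (mod 13), so α_err = 6·3 = 18 ≡ 5 = α_3. Error position i = 3.
  Consistency check: S_2/S_1 = 4·11 = 44 ≡ 5 = α_err ✓ (single-error assumption holds).
Step 4: error magnitude e = S_0/v_3 = S_0·∏_{j≠3}(α_3 − α_j) = 9·2 = 18 ≡ 5 (mod 13).
Step 5: correct position 3: c_3 = r_3 − e = 11 − 5 ≡ 6 (mod 13). Hence c = [5, 10, 6, 2, 11].
  Check: interpolating c through the α_i gives m(x) = 7 + 5·x (degree < 2) with m(α_i) = c_i for every i, so c is indeed a codeword.


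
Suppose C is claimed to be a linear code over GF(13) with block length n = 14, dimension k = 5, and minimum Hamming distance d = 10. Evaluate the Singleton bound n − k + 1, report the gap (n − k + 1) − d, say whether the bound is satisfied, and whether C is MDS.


Singleton RHS = n − k + 1 = 10, slack = 0, bound satisfied, MDS.

Singleton bound: d ≤ n − k + 1.
Here n = 14, k = 5, so n − k + 1 = 10.
Given d = 10, check d ≤ 10: YES.
Slack = (n − k + 1) − d = 0.
The code is MDS (slack = 0).
Description: the claimed parameters are [14, 5, 10]_13; such a code would be MDS (meets Singleton bound).


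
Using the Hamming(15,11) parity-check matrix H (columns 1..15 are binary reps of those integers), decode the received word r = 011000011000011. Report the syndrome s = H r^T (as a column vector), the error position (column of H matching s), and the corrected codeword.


s = (0, 0, 0, 1)^T, error position = 1, corrected codeword c = 111000011000011

Compute s = H r^T mod 2 one row at a time:
  s_1 = 1 + 1 + 0 + 0 + 0 + 0 + 1 + 1 = 4 ≡ 0 (mod 2).
  s_2 = 0 + 0 + 0 + 0 + 0 + 0 + 1 + 1 = 2 ≡ 0 (mod 2).
  s_3 = 1 + 1 + 0 + 0 + 0 + 0 + 1 + 1 = 4 ≡ 0 (mod 2).
  s_4 = 0 + 1 + 0 + 0 + 1 + 0 + 0 + 1 = 3 ≡ 1 (mod 2).
s = (0, 0, 0, 1)^T — this equals column 1 of H (binary 0001), so error is at position 1.
Correct: flip bit 1 of r = 011000011000011 to get c = 111000011000011.


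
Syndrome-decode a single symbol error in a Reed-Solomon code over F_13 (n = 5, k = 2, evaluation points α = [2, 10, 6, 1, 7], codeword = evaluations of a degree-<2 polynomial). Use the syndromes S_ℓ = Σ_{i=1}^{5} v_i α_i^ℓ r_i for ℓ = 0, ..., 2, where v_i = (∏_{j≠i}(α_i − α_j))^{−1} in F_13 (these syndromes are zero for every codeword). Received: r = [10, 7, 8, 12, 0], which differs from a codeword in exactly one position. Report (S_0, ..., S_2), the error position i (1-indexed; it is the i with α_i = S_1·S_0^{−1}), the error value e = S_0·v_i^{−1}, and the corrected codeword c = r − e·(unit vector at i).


S = (3, 5, 4), error at position 3, error magnitude e = 6, c = [10, 7, 2, 12, 0].

Step 1: column multipliers v_i = (∏_{j≠i}(α_i − α_j))^{−1} mod 13.
  i = 1 (α = 2): (2−10)(2−6)(2−1)(2−7) = (−8)·(−4)·1·(−5) = −160 ≡ 9, so v_1 = 9^{−1} = 3 (mod 13).
  i = 2 (α = 10): (10−2)(10−6)(10−1)(10−7) = 8·4·9·3 = 864 ≡ 6, so v_2 = 6^{−1} = 11 (mod 13).
  i = 3 (α = 6): (6−2)(6−10)(6−1)(6−7) = 4·(−4)·5·(−1) = 80 ≡ 2, so v_3 = 2^{−1} = 7 (mod 13).
  i = 4 (α = 1): (1−2)(1−10)(1−6)(1−7) = (−1)·(−9)·(−5)·(−6) = 270 ≡ 10, so v_4 = 10^{−1} = 4 (mod 13).
  i = 5 (α = 7): (7−2)(7−10)(7−6)(7−1) = 5·(−3)·1·6 = −90 ≡ 1, so v_5 = 1^{−1} = 1 (mod 13).
  v = [3, 11, 7, 4, 1].
Step 2: syndromes of r = [10, 7, 8, 12, 0] (all sums mod 13).
  S_0 = Σ v_i r_i = 3·10 + 11·7 + 7·8 + 4·12 + 1·0 = 211 ≡ 3.
  S_1 = Σ v_i α_i r_i = 3·2·10 + 11·10·7 + 7·6·8 + 4·1·12 + 1·7·0 = 1214 ≡ 5.
  α_i^2 mod 13 = [4, 9, 10, 1, 10].
  S_2 = Σ v_i α_i^2 r_i = 3·4·10 + 11·9·7 + 7·10·8 + 4·1·12 + 1·10·0 = 1421 ≡ 4.
  S = (3, 5, 4) ≠ 0, so r is not a codeword (an error is present).
Step 3: locate the error. For a single error e at position i, S_ℓ = v_i·e·α_i^ℓ, so α_err = S_1/S_0.
  S_0^{−1} = 3^{−1} = 9 (mod 13), so α_err = 5·9 = 45 ≡ 6 = α_3. Error position i = 3.
  Consistency check: S_2/S_1 = 4·8 = 32 ≡ 6 = α_err ✓ (single-error assumption holds).
Step 4: error magnitude e = S_0/v_3 = S_0·∏_{j≠3}(α_3 − α_j) = 3·2 = 6 ≡ 6 (mod 13).
Step 5: correct position 3: c_3 = r_3 − e = 8 − 6 ≡ 2 (mod 13). Hence c = [10, 7, 2, 12, 0].
  Check: interpolating c through the α_i gives m(x) = 1 + 11·x (degree < 2) with m(α_i) = c_i for every i, so c is indeed a codeword.


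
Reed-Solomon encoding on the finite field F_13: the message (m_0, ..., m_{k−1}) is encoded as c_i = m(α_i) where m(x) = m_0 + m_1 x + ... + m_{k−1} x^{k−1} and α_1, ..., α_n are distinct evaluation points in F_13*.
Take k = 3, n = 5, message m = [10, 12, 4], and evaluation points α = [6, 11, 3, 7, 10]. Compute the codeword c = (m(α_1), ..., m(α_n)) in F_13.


c = [5, 2, 4, 4, 10]

Message polynomial: m(x) = 10 + 12·x + 4·x^2 (mod 13).
For each evaluation point α_i, compute m(α_i) mod 13:
  α_1 = 6: Horner steps 4 → 10 → 5, so m(6) = 5.
  α_2 = 11: Horner steps 4 → 4 → 2, so m(11) = 2.
  α_3 = 3: Horner steps 4 → 11 → 4, so m(3) = 4.
  α_4 = 7: Horner steps 4 → 1 → 4, so m(7) = 4.
  α_5 = 10: Horner steps 4 → 0 → 10, so m(10) = 10.
Codeword c = [5, 2, 4, 4, 10] ∈ F_13^5.


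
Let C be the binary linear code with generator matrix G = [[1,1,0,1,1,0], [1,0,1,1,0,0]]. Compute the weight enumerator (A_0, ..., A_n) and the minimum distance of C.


Weight distribution: A_0 = 1, A_3 = 2, A_4 = 1. Minimum distance d = 3.

Enumerate all 2^2 = 4 messages m ∈ F_2^2.
For each, compute codeword c = mG in F_2^6, then tally its weight.
  m = 00 → c = 000000, weight = 0.
  m = 10 → c = 110110, weight = 4.
  m = 01 → c = 101100, weight = 3.
  m = 11 → c = 011010, weight = 3.
Tally weights:
  weight 0: 1 codewords.
  weight 3: 2 codewords.
  weight 4: 1 codewords.
Minimum distance d = smallest w > 0 with A_w > 0 = 3.
Sanity: Σ A_w = 4 = 2^2 = 4 ✓.


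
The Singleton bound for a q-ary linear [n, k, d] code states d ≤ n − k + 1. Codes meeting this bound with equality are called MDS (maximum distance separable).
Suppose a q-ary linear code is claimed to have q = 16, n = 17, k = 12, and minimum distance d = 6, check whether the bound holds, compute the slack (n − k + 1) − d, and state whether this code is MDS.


Singleton RHS = n − k + 1 = 6, slack = 0, bound satisfied, MDS.

Singleton bound: d ≤ n − k + 1.
Here n = 17, k = 12, so n − k + 1 = 6.
Given d = 6, check d ≤ 6: YES.
Slack = (n − k + 1) − d = 0.
The code is MDS (slack = 0).
Description: the claimed parameters are [17, 12, 6]_16; such a code would be MDS (meets Singleton bound).


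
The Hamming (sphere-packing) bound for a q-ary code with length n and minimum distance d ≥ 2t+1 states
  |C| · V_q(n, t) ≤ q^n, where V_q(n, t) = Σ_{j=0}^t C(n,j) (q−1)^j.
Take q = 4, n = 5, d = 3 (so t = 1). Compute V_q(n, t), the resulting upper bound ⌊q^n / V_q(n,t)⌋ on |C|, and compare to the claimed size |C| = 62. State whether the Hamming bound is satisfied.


V_q(n, t) = 16, q^n = 1024, Hamming bound = 64, |C| = 62 ≤ bound (satisfied).

Step 1: Compute V_q(n, t) = Σ_{j=0}^1 C(n, j) (q−1)^j.
  j = 0: C(5,0)·(3)^0 = 1·1 = 1.
  j = 1: C(5,1)·(3)^1 = 5·3 = 15.
  V_q(n, t) = 1 + 15 = 16.
Step 2: q^n = 4^5 = 1024.
Step 3: Hamming bound ⌊q^n / V_q(n,t)⌋ = ⌊1024/16⌋ = 64.
Step 4: Compare |C| = 62 to 64: satisfied.
The claimed |C| lies below the Hamming bound.


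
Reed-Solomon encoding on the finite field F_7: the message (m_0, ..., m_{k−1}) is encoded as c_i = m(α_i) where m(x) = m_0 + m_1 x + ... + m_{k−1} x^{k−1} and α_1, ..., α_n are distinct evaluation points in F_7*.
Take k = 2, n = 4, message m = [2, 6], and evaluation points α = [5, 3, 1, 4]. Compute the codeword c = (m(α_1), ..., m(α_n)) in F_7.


c = [4, 6, 1, 5]

Message polynomial: m(x) = 2 + 6·x (mod 7).
For each evaluation point α_i, compute m(α_i) mod 7:
  α_1 = 5: Horner steps 6 → 4, so m(5) = 4.
  α_2 = 3: Horner steps 6 → 6, so m(3) = 6.
  α_3 = 1: Horner steps 6 → 1, so m(1) = 1.
  α_4 = 4: Horner steps 6 → 5, so m(4) = 5.
Codeword c = [4, 6, 1, 5] ∈ F_7^4.


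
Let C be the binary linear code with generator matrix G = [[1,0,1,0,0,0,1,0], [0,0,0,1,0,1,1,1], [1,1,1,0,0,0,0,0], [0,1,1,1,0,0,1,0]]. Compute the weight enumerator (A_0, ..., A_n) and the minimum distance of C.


Weight distribution: A_0 = 1, A_2 = 2, A_3 = 5, A_4 = 5, A_5 = 2, A_7 = 1. Minimum distance d = 2.

Enumerate all 2^4 = 16 messages m ∈ F_2^4.
For each, compute codeword c = mG in F_2^8, then tally its weight.
  m = 0000 → c = 00000000, weight = 0.
  m = 1000 → c = 10100010, weight = 3.
  m = 0100 → c = 00010111, weight = 4.
  m = 1100 → c = 10110101, weight = 5.
  m = 0010 → c = 11100000, weight = 3.
  m = 1010 → c = 01000010, weight = 2.
  m = 0110 → c = 11110111, weight = 7.
  m = 1110 → c = 01010101, weight = 4.
  m = 0001 → c = 01110010, weight = 4.
  m = 1001 → c = 11010000, weight = 3.
  m = 0101 → c = 01100101, weight = 4.
  m = 1101 → c = 11000111, weight = 5.
  m = 0011 → c = 10010010, weight = 3.
  m = 1011 → c = 00110000, weight = 2.
  m = 0111 → c = 10000101, weight = 3.
  m = 1111 → c = 00100111, weight = 4.
Tally weights:
  weight 0: 1 codewords.
  weight 2: 2 codewords.
  weight 3: 5 codewords.
  weight 4: 5 codewords.
  weight 5: 2 codewords.
  weight 7: 1 codewords.
Minimum distance d = smallest w > 0 with A_w > 0 = 2.
Sanity: Σ A_w = 16 = 2^4 = 16 ✓.


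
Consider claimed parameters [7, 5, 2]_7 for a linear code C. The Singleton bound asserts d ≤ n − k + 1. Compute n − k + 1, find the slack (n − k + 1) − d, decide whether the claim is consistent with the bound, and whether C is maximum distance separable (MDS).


Singleton RHS = n − k + 1 = 3, slack = 1, bound satisfied, not MDS.

Singleton bound: d ≤ n − k + 1.
Here n = 7, k = 5, so n − k + 1 = 3.
Given d = 2, check d ≤ 3: YES.
Slack = (n − k + 1) − d = 1.
The code is NOT MDS (slack = 1 > 0).
Description: the claimed parameters are [7, 5, 2]_7; such a code would be non-MDS.


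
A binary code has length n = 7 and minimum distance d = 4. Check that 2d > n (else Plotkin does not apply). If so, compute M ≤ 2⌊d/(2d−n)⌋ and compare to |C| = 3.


Plotkin bound M ≤ 8; given |C| = 3 ≤ bound (satisfied).

Check applicability: 2d = 8, n = 7.
2d − n = 1 > 0, so Plotkin applies.
Compute d/(2d−n) = 4/1 ≈ 4.0000.
⌊d/(2d−n)⌋ = 4.
Plotkin bound: M ≤ 2·4 = 8.
Given |C| = 3, check: satisfied.
This |C| is below the Plotkin bound.


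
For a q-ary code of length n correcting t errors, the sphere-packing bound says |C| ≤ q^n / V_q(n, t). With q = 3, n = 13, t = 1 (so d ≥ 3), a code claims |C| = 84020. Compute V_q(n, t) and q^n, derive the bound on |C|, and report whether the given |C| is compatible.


V_q(n, t) = 27, q^n = 1594323, Hamming bound = 59049, |C| = 84020 > bound (violated).

Step 1: Compute V_q(n, t) = Σ_{j=0}^1 C(n, j) (q−1)^j.
  j = 0: C(13,0)·(2)^0 = 1·1 = 1.
  j = 1: C(13,1)·(2)^1 = 13·2 = 26.
  V_q(n, t) = 1 + 26 = 27.
Step 2: q^n = 3^13 = 1594323.
Step 3: Hamming bound ⌊q^n / V_q(n,t)⌋ = ⌊1594323/27⌋ = 59049.
Step 4: Compare |C| = 84020 to 59049: violated.
The claimed |C| lies above the Hamming bound, so no 3-ary code of length 13 with d ≥ 3 can have 84020 codewords.


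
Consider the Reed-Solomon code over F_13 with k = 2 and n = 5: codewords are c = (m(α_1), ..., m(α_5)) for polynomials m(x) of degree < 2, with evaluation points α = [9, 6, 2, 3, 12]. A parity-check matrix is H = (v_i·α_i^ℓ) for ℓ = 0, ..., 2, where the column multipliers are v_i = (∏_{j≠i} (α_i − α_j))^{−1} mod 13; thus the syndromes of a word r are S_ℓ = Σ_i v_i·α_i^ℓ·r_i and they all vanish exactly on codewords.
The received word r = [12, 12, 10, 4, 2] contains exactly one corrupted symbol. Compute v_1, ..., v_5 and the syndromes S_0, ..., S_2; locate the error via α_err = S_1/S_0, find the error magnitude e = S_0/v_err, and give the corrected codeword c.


S = (8, 7, 11), error at position 1, error magnitude e = 5, c = [7, 12, 10, 4, 2].

Step 1: column multipliers v_i = (∏_{j≠i}(α_i − α_j))^{−1} mod 13.
  i = 1 (α = 9): (9−6)(9−2)(9−3)(9−12) = 3·7·6·(−3) = −378 ≡ 12, so v_1 = 12^{−1} = 12 (mod 13).
  i = 2 (α = 6): (6−9)(6−2)(6−3)(6−12) = (−3)·4·3·(−6) = 216 ≡ 8, so v_2 = 8^{−1} = 5 (mod 13).
  i = 3 (α = 2): (2−9)(2−6)(2−3)(2−12) = (−7)·(−4)·(−1)·(−10) = 280 ≡ 7, so v_3 = 7^{−1} = 2 (mod 13).
  i = 4 (α = 3): (3−9)(3−6)(3−2)(3−12) = (−6)·(−3)·1·(−9) = −162 ≡ 7, so v_4 = 7^{−1} = 2 (mod 13).
  i = 5 (α = 12): (12−9)(12−6)(12−2)(12−3) = 3·6·10·9 = 1620 ≡ 8, so v_5 = 8^{−1} = 5 (mod 13).
  v = [12, 5, 2, 2, 5].
Step 2: syndromes of r = [12, 12, 10, 4, 2] (all sums mod 13).
  S_0 = Σ v_i r_i = 12·12 + 5·12 + 2·10 + 2·4 + 5·2 = 242 ≡ 8.
  S_1 = Σ v_i α_i r_i = 12·9·12 + 5·6·12 + 2·2·10 + 2·3·4 + 5·12·2 = 1840 ≡ 7.
  α_i^2 mod 13 = [3, 10, 4, 9, 1].
  S_2 = Σ v_i α_i^2 r_i = 12·3·12 + 5·10·12 + 2·4·10 + 2·9·4 + 5·1·2 = 1194 ≡ 11.
  S = (8, 7, 11) ≠ 0, so r is not a codeword (an error is present).
Step 3: locate the error. For a single error e at position i, S_ℓ = v_i·e·α_i^ℓ, so α_err = S_1/S_0.
  S_0^{−1} = 8^{−1} = 5 (mod 13), so α_err = 7·5 = 35 ≡ 9 = α_1. Error position i = 1.
  Consistency check: S_2/S_1 = 11·2 = 22 ≡ 9 = α_err ✓ (single-error assumption holds).
Step 4: error magnitude e = S_0/v_1 = S_0·∏_{j≠1}(α_1 − α_j) = 8·12 = 96 ≡ 5 (mod 13).
Step 5: correct position 1: c_1 = r_1 − e = 12 − 5 ≡ 7 (mod 13). Hence c = [7, 12, 10, 4, 2].
  Check: interpolating c through the α_i gives m(x) = 9 + 7·x (degree < 2) with m(α_i) = c_i for every i, so c is indeed a codeword.


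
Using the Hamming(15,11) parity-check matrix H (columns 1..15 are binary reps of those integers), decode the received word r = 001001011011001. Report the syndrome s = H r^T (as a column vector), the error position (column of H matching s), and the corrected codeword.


s = (1, 1, 0, 0)^T, error position = 12, corrected codeword c = 001001011010001

Compute s = H r^T mod 2 one row at a time:
  s_1 = 1 + 1 + 0 + 1 + 1 + 0 + 0 + 1 = 5 ≡ 1 (mod 2).
  s_2 = 0 + 0 + 1 + 0 + 1 + 0 + 0 + 1 = 3 ≡ 1 (mod 2).
  s_3 = 0 + 1 + 1 + 0 + 0 + 1 + 0 + 1 = 4 ≡ 0 (mod 2).
  s_4 = 0 + 1 + 0 + 0 + 1 + 1 + 0 + 1 = 4 ≡ 0 (mod 2).
s = (1, 1, 0, 0)^T — this equals column 12 of H (binary 1100), so error is at position 12.
Correct: flip bit 12 of r = 001001011011001 to get c = 001001011010001.


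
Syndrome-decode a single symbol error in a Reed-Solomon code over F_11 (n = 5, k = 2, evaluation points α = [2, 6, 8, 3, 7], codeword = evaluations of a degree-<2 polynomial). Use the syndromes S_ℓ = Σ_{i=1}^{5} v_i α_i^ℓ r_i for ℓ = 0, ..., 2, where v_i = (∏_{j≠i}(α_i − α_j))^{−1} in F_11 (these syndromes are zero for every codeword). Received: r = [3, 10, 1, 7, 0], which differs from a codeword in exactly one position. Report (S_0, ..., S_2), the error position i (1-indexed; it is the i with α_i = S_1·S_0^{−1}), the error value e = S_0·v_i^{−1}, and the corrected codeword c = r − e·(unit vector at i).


S = (3, 6, 1), error at position 1, error magnitude e = 8, c = [6, 10, 1, 7, 0].

Step 1: column multipliers v_i = (∏_{j≠i}(α_i − α_j))^{−1} mod 11.
  i = 1 (α = 2): (2−6)(2−8)(2−3)(2−7) = (−4)·(−6)·(−1)·(−5) = 120 ≡ 10, so v_1 = 10^{−1} = 10 (mod 11).
  i = 2 (α = 6): (6−2)(6−8)(6−3)(6−7) = 4·(−2)·3·(−1) = 24 ≡ 2, so v_2 = 2^{−1} = 6 (mod 11).
  i = 3 (α = 8): (8−2)(8−6)(8−3)(8−7) = 6·2·5·1 = 60 ≡ 5, so v_3 = 5^{−1} = 9 (mod 11).
  i = 4 (α = 3): (3−2)(3−6)(3−8)(3−7) = 1·(−3)·(−5)·(−4) = −60 ≡ 6, so v_4 = 6^{−1} = 2 (mod 11).
  i = 5 (α = 7): (7−2)(7−6)(7−8)(7−3) = 5·1·(−1)·4 = −20 ≡ 2, so v_5 = 2^{−1} = 6 (mod 11).
  v = [10, 6, 9, 2, 6].
Step 2: syndromes of r = [3, 10, 1, 7, 0] (all sums mod 11).
  S_0 = Σ v_i r_i = 10·3 + 6·10 + 9·1 + 2·7 + 6·0 = 113 ≡ 3.
  S_1 = Σ v_i α_i r_i = 10·2·3 + 6·6·10 + 9·8·1 + 2·3·7 + 6·7·0 = 534 ≡ 6.
  α_i^2 mod 11 = [4, 3, 9, 9, 5].
  S_2 = Σ v_i α_i^2 r_i = 10·4·3 + 6·3·10 + 9·9·1 + 2·9·7 + 6·5·0 = 507 ≡ 1.
  S = (3, 6, 1) ≠ 0, so r is not a codeword (an error is present).
Step 3: locate the error. For a single error e at position i, S_ℓ = v_i·e·α_i^ℓ, so α_err = S_1/S_0.
  S_0^{−1} = 3^{−1} = 4 (mod 11), so α_err = 6·4 = 24 ≡ 2 = α_1. Error position i = 1.
  Consistency check: S_2/S_1 = 1·2 = 2 ≡ 2 = α_err ✓ (single-error assumption holds).
Step 4: error magnitude e = S_0/v_1 = S_0·∏_{j≠1}(α_1 − α_j) = 3·10 = 30 ≡ 8 (mod 11).
Step 5: correct position 1: c_1 = r_1 − e = 3 − 8 ≡ 6 (mod 11). Hence c = [6, 10, 1, 7, 0].
  Check: interpolating c through the α_i gives m(x) = 4 + 1·x (degree < 2) with m(α_i) = c_i for every i, so c is indeed a codeword.


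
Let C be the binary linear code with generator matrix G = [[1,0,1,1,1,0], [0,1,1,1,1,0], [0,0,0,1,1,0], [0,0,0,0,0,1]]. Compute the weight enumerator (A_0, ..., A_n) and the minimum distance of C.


Weight distribution: A_0 = 1, A_1 = 1, A_2 = 4, A_3 = 4, A_4 = 3, A_5 = 3. Minimum distance d = 1.

Enumerate all 2^4 = 16 messages m ∈ F_2^4.
For each, compute codeword c = mG in F_2^6, then tally its weight.
  m = 0000 → c = 000000, weight = 0.
  m = 1000 → c = 101110, weight = 4.
  m = 0100 → c = 011110, weight = 4.
  m = 1100 → c = 110000, weight = 2.
  m = 0010 → c = 000110, weight = 2.
  m = 1010 → c = 101000, weight = 2.
  m = 0110 → c = 011000, weight = 2.
  m = 1110 → c = 110110, weight = 4.
  m = 0001 → c = 000001, weight = 1.
  m = 1001 → c = 101111, weight = 5.
  m = 0101 → c = 011111, weight = 5.
  m = 1101 → c = 110001, weight = 3.
  m = 0011 → c = 000111, weight = 3.
  m = 1011 → c = 101001, weight = 3.
  m = 0111 → c = 011001, weight = 3.
  m = 1111 → c = 110111, weight = 5.
Tally weights:
  weight 0: 1 codewords.
  weight 1: 1 codewords.
  weight 2: 4 codewords.
  weight 3: 4 codewords.
  weight 4: 3 codewords.
  weight 5: 3 codewords.
Minimum distance d = smallest w > 0 with A_w > 0 = 1.
Sanity: Σ A_w = 16 = 2^4 = 16 ✓.


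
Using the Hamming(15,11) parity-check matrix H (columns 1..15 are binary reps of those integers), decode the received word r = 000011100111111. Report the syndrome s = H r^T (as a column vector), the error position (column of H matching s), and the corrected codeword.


s = (0, 1, 0, 1)^T, error position = 5, corrected codeword c = 000001100111111

Compute s = H r^T mod 2 one row at a time:
  s_1 = 0 + 0 + 1 + 1 + 1 + 1 + 1 + 1 = 6 ≡ 0 (mod 2).
  s_2 = 0 + 1 + 1 + 1 + 1 + 1 + 1 + 1 = 7 ≡ 1 (mod 2).
  s_3 = 0 + 0 + 1 + 1 + 1 + 1 + 1 + 1 = 6 ≡ 0 (mod 2).
  s_4 = 0 + 0 + 1 + 1 + 0 + 1 + 1 + 1 = 5 ≡ 1 (mod 2).
s = (0, 1, 0, 1)^T — this equals column 5 of H (binary 0101), so error is at position 5.
Correct: flip bit 5 of r = 000011100111111 to get c = 000001100111111.


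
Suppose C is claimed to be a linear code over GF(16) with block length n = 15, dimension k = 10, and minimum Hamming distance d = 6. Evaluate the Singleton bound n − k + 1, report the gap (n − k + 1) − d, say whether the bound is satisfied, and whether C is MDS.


Singleton RHS = n − k + 1 = 6, slack = 0, bound satisfied, MDS.

Singleton bound: d ≤ n − k + 1.
Here n = 15, k = 10, so n − k + 1 = 6.
Given d = 6, check d ≤ 6: YES.
Slack = (n − k + 1) − d = 0.
The code is MDS (slack = 0).
Description: the claimed parameters are [15, 10, 6]_16; such a code would be MDS (meets Singleton bound).


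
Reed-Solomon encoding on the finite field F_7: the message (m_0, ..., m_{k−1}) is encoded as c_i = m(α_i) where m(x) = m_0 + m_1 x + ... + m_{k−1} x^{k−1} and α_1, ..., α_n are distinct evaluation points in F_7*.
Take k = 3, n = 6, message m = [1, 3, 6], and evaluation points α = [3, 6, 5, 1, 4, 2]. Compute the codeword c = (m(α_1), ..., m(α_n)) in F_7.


c = [1, 4, 5, 3, 4, 3]

Message polynomial: m(x) = 1 + 3·x + 6·x^2 (mod 7).
For each evaluation point α_i, compute m(α_i) mod 7:
  α_1 = 3: Horner steps 6 → 0 → 1, so m(3) = 1.
  α_2 = 6: Horner steps 6 → 4 → 4, so m(6) = 4.
  α_3 = 5: Horner steps 6 → 5 → 5, so m(5) = 5.
  α_4 = 1: Horner steps 6 → 2 → 3, so m(1) = 3.
  α_5 = 4: Horner steps 6 → 6 → 4, so m(4) = 4.
  α_6 = 2: Horner steps 6 → 1 → 3, so m(2) = 3.
Codeword c = [1, 4, 5, 3, 4, 3] ∈ F_7^6.


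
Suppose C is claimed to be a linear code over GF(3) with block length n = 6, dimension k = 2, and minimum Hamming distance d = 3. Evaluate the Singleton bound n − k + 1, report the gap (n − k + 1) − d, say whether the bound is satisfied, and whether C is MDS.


Singleton RHS = n − k + 1 = 5, slack = 2, bound satisfied, not MDS.

Singleton bound: d ≤ n − k + 1.
Here n = 6, k = 2, so n − k + 1 = 5.
Given d = 3, check d ≤ 5: YES.
Slack = (n − k + 1) − d = 2.
The code is NOT MDS (slack = 2 > 0).
Description: the claimed parameters are [6, 2, 3]_3; such a code would be non-MDS.


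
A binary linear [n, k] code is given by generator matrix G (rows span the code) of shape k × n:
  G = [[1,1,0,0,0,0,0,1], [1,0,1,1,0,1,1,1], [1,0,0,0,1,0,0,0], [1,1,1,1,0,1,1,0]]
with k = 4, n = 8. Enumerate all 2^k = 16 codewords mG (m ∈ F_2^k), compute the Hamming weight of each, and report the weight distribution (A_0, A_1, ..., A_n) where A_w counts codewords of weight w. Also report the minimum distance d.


Weight distribution: A_0 = 1, A_1 = 2, A_2 = 2, A_3 = 2, A_4 = 1, A_5 = 2, A_6 = 4, A_7 = 2. Minimum distance d = 1.

Enumerate all 2^4 = 16 messages m ∈ F_2^4.
For each, compute codeword c = mG in F_2^8, then tally its weight.
  m = 0000 → c = 00000000, weight = 0.
  m = 1000 → c = 11000001, weight = 3.
  m = 0100 → c = 10110111, weight = 6.
  m = 1100 → c = 01110110, weight = 5.
  m = 0010 → c = 10001000, weight = 2.
  m = 1010 → c = 01001001, weight = 3.
  m = 0110 → c = 00111111, weight = 6.
  m = 1110 → c = 11111110, weight = 7.
  m = 0001 → c = 11110110, weight = 6.
  m = 1001 → c = 00110111, weight = 5.
  m = 0101 → c = 01000001, weight = 2.
  m = 1101 → c = 10000000, weight = 1.
  m = 0011 → c = 01111110, weight = 6.
  m = 1011 → c = 10111111, weight = 7.
  m = 0111 → c = 11001001, weight = 4.
  m = 1111 → c = 00001000, weight = 1.
Tally weights:
  weight 0: 1 codewords.
  weight 1: 2 codewords.
  weight 2: 2 codewords.
  weight 3: 2 codewords.
  weight 4: 1 codewords.
  weight 5: 2 codewords.
  weight 6: 4 codewords.
  weight 7: 2 codewords.
Minimum distance d = smallest w > 0 with A_w > 0 = 1.
Sanity: Σ A_w = 16 = 2^4 = 16 ✓.


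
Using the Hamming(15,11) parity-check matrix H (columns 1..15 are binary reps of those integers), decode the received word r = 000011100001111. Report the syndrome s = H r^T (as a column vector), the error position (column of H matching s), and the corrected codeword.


s = (0, 1, 0, 0)^T, error position = 4, corrected codeword c = 000111100001111

Compute s = H r^T mod 2 one row at a time:
  s_1 = 0 + 0 + 0 + 0 + 1 + 1 + 1 + 1 = 4 ≡ 0 (mod 2).
  s_2 = 0 + 1 + 1 + 1 + 1 + 1 + 1 + 1 = 7 ≡ 1 (mod 2).
  s_3 = 0 + 0 + 1 + 1 + 0 + 0 + 1 + 1 = 4 ≡ 0 (mod 2).
  s_4 = 0 + 0 + 1 + 1 + 0 + 0 + 1 + 1 = 4 ≡ 0 (mod 2).
s = (0, 1, 0, 0)^T — this equals column 4 of H (binary 0100), so error is at position 4.
Correct: flip bit 4 of r = 000011100001111 to get c = 000111100001111.


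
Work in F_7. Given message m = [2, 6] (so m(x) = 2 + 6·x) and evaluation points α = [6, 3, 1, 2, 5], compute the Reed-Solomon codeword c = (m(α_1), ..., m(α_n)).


c = [3, 6, 1, 0, 4]

Message polynomial: m(x) = 2 + 6·x (mod 7).
For each evaluation point α_i, compute m(α_i) mod 7:
  α_1 = 6: Horner steps 6 → 3, so m(6) = 3.
  α_2 = 3: Horner steps 6 → 6, so m(3) = 6.
  α_3 = 1: Horner steps 6 → 1, so m(1) = 1.
  α_4 = 2: Horner steps 6 → 0, so m(2) = 0.
  α_5 = 5: Horner steps 6 → 4, so m(5) = 4.
Codeword c = [3, 6, 1, 0, 4] ∈ F_7^5.


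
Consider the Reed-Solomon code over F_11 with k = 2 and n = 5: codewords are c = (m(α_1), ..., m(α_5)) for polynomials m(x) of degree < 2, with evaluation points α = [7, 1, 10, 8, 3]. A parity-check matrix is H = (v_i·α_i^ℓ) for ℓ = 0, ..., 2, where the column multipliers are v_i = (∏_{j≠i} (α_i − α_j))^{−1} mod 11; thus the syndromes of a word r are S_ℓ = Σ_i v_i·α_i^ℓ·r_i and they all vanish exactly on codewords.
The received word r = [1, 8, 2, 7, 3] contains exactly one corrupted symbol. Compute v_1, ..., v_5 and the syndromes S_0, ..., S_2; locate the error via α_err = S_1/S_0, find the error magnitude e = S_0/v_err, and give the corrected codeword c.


S = (5, 2, 3), error at position 1, error magnitude e = 8, c = [4, 8, 2, 7, 3].

Step 1: column multipliers v_i = (∏_{j≠i}(α_i − α_j))^{−1} mod 11.
  i = 1 (α = 7): (7−1)(7−10)(7−8)(7−3) = 6·(−3)·(−1)·4 = 72 ≡ 6, so v_1 = 6^{−1} = 2 (mod 11).
  i = 2 (α = 1): (1−7)(1−10)(1−8)(1−3) = (−6)·(−9)·(−7)·(−2) = 756 ≡ 8, so v_2 = 8^{−1} = 7 (mod 11).
  i = 3 (α = 10): (10−7)(10−1)(10−8)(10−3) = 3·9·2·7 = 378 ≡ 4, so v_3 = 4^{−1} = 3 (mod 11).
  i = 4 (α = 8): (8−7)(8−1)(8−10)(8−3) = 1·7·(−2)·5 = −70 ≡ 7, so v_4 = 7^{−1} = 8 (mod 11).
  i = 5 (α = 3): (3−7)(3−1)(3−10)(3−8) = (−4)·2·(−7)·(−5) = −280 ≡ 6, so v_5 = 6^{−1} = 2 (mod 11).
  v = [2, 7, 3, 8, 2].
Step 2: syndromes of r = [1, 8, 2, 7, 3] (all sums mod 11).
  S_0 = Σ v_i r_i = 2·1 + 7·8 + 3·2 + 8·7 + 2·3 = 126 ≡ 5.
  S_1 = Σ v_i α_i r_i = 2·7·1 + 7·1·8 + 3·10·2 + 8·8·7 + 2·3·3 = 596 ≡ 2.
  α_i^2 mod 11 = [5, 1, 1, 9, 9].
  S_2 = Σ v_i α_i^2 r_i = 2·5·1 + 7·1·8 + 3·1·2 + 8·9·7 + 2·9·3 = 630 ≡ 3.
  S = (5, 2, 3) ≠ 0, so r is not a codeword (an error is present).
Step 3: locate the error. For a single error e at position i, S_ℓ = v_i·e·α_i^ℓ, so α_err = S_1/S_0.
  S_0^{−1} = 5^{−1} = 9 (mod 11), so α_err = 2·9 = 18 ≡ 7 = α_1. Error position i = 1.
  Consistency check: S_2/S_1 = 3·6 = 18 ≡ 7 = α_err ✓ (single-error assumption holds).
Step 4: error magnitude e = S_0/v_1 = S_0·∏_{j≠1}(α_1 − α_j) = 5·6 = 30 ≡ 8 (mod 11).
Step 5: correct position 1: c_1 = r_1 − e = 1 − 8 ≡ 4 (mod 11). Hence c = [4, 8, 2, 7, 3].
  Check: interpolating c through the α_i gives m(x) = 5 + 3·x (degree < 2) with m(α_i) = c_i for every i, so c is indeed a codeword.
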